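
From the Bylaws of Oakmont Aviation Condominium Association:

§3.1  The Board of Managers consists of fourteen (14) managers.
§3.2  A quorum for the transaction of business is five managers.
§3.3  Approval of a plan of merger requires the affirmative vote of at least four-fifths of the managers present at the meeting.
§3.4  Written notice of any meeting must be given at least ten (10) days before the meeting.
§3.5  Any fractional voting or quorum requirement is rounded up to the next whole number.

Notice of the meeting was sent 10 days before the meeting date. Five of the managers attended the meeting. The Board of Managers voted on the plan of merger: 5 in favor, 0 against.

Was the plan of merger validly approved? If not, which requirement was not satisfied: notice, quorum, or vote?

Valid — all requirements satisfied.

Notice: 10 days given; 10 required (10 ≥ 10). Satisfied.
Quorum: 5 present; quorum is 5. Satisfied.
Vote: the plan of merger requires four-fifths of the managers present (5). 4/5 of 5 = 4, so 4 affirmative votes are needed; 5 voted in favor. Satisfied.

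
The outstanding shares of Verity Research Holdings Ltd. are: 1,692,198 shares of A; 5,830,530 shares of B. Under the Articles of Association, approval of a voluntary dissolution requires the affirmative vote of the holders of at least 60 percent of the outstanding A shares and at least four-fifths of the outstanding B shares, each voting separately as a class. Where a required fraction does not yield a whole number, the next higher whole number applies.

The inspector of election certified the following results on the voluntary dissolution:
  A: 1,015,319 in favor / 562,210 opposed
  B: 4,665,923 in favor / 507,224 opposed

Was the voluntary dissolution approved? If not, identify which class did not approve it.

A: 3/5 of 1692198 = 1015318.80, rounded up to 1015319; 1,015,319 required, 1,015,319 in favor — approved.
B: 4/5 of 5830530 = 4664424; 4,664,424 required, 4,665,923 in favor — approved.

Approved — every class gave the required vote.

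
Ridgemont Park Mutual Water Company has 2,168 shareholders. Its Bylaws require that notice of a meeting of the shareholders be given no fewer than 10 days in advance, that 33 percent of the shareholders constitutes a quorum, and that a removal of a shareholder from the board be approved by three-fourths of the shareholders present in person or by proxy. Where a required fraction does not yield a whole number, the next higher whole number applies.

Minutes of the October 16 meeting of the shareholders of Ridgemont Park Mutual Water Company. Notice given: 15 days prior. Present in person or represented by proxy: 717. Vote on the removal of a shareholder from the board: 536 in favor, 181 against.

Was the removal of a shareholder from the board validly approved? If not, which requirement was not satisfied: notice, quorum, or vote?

Notice: 15 days given; 10 required. Satisfied.
Quorum: 33% of 2,168 = 715.44, rounded up to 716; 717 present. Satisfied.
Vote: requires three-fourths of those present (717); 3/4 of 717 = 537.75, rounded up to 538, so 538 needed; 536 in favor. Not satisfied.

Invalid — vote requirement not satisfied.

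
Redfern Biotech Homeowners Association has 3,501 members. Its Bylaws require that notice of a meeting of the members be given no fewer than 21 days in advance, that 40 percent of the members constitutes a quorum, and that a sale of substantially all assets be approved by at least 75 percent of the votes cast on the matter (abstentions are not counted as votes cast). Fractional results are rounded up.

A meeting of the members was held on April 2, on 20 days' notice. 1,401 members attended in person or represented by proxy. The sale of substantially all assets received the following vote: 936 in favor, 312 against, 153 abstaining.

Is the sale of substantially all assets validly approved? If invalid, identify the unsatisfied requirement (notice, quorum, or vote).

Invalid — notice requirement not satisfied.

Notice: 20 days given; 21 required. Not satisfied.
Quorum: 40% of 3,501 = 1,400.40, rounded up to 1,401; 1,401 present. Satisfied.
Vote: requires three-fourths of the votes cast (1,401 − 153 abstaining = 1,248); 3/4 of 1248 = 936, so 936 needed; 936 in favor. Satisfied.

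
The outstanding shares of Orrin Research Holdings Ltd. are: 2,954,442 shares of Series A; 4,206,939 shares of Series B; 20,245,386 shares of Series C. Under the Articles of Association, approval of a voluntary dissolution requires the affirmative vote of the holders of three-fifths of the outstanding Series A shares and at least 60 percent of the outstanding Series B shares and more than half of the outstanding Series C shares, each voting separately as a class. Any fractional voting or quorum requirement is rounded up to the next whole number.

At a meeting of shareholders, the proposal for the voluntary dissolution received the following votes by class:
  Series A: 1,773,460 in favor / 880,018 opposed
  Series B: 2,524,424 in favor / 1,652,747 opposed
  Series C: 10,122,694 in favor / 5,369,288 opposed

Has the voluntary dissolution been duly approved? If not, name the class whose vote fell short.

Approved — every class gave the required vote.

Series A: 3/5 of 2954442 = 1772665.20, rounded up to 1772666; 1,772,666 required, 1,773,460 in favor — approved.
Series B: 3/5 of 4206939 = 2524163.40, rounded up to 2524164; 2,524,164 required, 2,524,424 in favor — approved.
Series C: a majority of 20245386 is 10122694; 10,122,694 required, 10,122,694 in favor — approved.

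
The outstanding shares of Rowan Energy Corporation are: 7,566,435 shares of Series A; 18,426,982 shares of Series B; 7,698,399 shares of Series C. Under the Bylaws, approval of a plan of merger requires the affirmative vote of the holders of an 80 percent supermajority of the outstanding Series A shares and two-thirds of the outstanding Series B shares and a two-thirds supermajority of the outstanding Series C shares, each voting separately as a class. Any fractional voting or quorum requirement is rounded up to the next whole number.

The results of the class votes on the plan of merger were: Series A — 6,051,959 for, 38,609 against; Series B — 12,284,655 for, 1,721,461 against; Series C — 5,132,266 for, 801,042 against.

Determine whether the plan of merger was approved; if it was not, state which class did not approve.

Series A: 4/5 of 7566435 = 6053148; 6,053,148 required, 6,051,959 in favor — not approved.
Series B: 2/3 of 18426982 = 12284654.67, rounded up to 12284655; 12,284,655 required, 12,284,655 in favor — approved.
Series C: 2/3 of 7698399 = 5132266; 5,132,266 required, 5,132,266 in favor — approved.

Not approved — the Series A shares did not give the required vote.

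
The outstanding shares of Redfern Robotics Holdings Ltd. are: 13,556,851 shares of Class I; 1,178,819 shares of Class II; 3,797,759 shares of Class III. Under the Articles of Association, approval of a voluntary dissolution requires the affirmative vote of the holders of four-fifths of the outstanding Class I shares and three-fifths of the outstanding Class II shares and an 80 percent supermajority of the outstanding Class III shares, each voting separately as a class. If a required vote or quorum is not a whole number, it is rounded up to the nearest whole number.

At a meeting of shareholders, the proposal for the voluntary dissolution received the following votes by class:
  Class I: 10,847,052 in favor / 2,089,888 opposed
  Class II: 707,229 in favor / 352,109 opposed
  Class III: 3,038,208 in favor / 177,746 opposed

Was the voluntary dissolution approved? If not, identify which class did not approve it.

Not approved — the Class II shares did not give the required vote.

Class I: 4/5 of 13556851 = 10845480.80, rounded up to 10845481; 10,845,481 required, 10,847,052 in favor — approved.
Class II: 3/5 of 1178819 = 707291.40, rounded up to 707292; 707,292 required, 707,229 in favor — not approved.
Class III: 4/5 of 3797759 = 3038207.20, rounded up to 3038208; 3,038,208 required, 3,038,208 in favor — approved.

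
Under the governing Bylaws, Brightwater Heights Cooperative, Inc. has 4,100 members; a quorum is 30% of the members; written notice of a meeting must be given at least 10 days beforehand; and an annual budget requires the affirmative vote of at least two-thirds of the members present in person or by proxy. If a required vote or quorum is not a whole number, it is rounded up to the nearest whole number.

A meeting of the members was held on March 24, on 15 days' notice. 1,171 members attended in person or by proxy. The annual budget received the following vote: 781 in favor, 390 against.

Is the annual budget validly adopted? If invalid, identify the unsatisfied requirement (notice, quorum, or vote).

Invalid — quorum requirement not satisfied.

Notice: 15 days given; 10 required. Satisfied.
Quorum: 30% of 4,100 = 1,230; 1,171 present. Not satisfied.
Vote: requires two-thirds of those present (1,171); 2/3 of 1171 = 780.67, rounded up to 781, so 781 needed; 781 in favor. Satisfied.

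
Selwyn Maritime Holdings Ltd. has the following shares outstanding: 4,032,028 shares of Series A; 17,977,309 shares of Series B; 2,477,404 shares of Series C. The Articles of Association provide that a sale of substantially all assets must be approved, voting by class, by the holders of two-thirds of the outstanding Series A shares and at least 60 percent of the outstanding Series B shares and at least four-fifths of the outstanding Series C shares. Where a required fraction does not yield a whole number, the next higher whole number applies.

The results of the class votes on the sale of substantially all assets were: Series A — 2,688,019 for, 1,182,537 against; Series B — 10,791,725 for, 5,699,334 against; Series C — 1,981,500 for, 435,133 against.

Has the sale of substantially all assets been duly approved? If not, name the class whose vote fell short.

Series A: 2/3 of 4032028 = 2688018.67, rounded up to 2688019; 2,688,019 required, 2,688,019 in favor — approved.
Series B: 3/5 of 17977309 = 10786385.40, rounded up to 10786386; 10,786,386 required, 10,791,725 in favor — approved.
Series C: 4/5 of 2477404 = 1981923.20, rounded up to 1981924; 1,981,924 required, 1,981,500 in favor — not approved.

Not approved — the Series C shares did not give the required vote.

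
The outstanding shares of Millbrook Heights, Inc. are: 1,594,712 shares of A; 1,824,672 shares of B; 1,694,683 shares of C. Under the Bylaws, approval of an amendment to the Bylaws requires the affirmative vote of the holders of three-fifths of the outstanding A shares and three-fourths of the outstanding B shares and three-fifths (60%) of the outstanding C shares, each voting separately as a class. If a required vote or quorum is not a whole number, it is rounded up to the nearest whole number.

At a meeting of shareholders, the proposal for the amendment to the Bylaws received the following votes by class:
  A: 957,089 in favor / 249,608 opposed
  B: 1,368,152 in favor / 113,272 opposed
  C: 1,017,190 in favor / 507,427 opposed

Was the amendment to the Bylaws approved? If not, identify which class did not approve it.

A: 3/5 of 1594712 = 956827.20, rounded up to 956828; 956,828 required, 957,089 in favor — approved.
B: 3/4 of 1824672 = 1368504; 1,368,504 required, 1,368,152 in favor — not approved.
C: 3/5 of 1694683 = 1016809.80, rounded up to 1016810; 1,016,810 required, 1,017,190 in favor — approved.

Not approved — the B shares did not give the required vote.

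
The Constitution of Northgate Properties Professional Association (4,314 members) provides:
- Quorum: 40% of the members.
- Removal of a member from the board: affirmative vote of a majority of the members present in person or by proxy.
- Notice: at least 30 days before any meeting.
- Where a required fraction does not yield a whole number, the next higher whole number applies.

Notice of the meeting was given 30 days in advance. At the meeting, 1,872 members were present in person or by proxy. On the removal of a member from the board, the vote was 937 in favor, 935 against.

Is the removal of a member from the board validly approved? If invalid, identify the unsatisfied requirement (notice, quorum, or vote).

Valid — all requirements satisfied.

Notice: 30 days given; 30 required. Satisfied.
Quorum: 40% of 4,314 = 1,725.60, rounded up to 1,726; 1,872 present. Satisfied.
Vote: requires a majority of those present (1,872); a majority of 1872 is 937, so 937 needed; 937 in favor. Satisfied.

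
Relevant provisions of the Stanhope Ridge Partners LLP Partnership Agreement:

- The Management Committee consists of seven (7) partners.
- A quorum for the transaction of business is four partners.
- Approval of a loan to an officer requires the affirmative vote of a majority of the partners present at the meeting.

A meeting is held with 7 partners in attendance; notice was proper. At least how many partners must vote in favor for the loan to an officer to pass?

The loan to an officer requires a majority of the partners present (7).
A majority of 7 is 4.

4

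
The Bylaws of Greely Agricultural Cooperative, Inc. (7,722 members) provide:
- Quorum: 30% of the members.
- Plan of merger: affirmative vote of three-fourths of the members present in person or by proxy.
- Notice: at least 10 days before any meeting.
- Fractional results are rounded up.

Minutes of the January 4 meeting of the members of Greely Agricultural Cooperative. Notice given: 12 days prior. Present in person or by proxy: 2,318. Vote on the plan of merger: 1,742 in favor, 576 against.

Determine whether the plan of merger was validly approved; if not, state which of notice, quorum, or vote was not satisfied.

Notice: 12 days given; 10 required. Satisfied.
Quorum: 30% of 7,722 = 2,316.60, rounded up to 2,317; 2,318 present. Satisfied.
Vote: requires three-fourths of those present (2,318); 3/4 of 2318 = 1738.50, rounded up to 1739, so 1,739 needed; 1,742 in favor. Satisfied.

Valid — all requirements satisfied.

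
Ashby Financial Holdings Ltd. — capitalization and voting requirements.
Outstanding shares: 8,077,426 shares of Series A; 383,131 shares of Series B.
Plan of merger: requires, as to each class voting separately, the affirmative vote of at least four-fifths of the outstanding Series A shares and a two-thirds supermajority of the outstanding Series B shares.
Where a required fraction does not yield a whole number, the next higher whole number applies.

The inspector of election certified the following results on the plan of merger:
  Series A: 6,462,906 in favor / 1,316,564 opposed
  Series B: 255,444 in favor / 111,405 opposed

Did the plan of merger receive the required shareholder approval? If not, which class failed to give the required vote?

Series A: 4/5 of 8077426 = 6461940.80, rounded up to 6461941; 6,461,941 required, 6,462,906 in favor — approved.
Series B: 2/3 of 383131 = 255420.67, rounded up to 255421; 255,421 required, 255,444 in favor — approved.

Approved — every class gave the required vote.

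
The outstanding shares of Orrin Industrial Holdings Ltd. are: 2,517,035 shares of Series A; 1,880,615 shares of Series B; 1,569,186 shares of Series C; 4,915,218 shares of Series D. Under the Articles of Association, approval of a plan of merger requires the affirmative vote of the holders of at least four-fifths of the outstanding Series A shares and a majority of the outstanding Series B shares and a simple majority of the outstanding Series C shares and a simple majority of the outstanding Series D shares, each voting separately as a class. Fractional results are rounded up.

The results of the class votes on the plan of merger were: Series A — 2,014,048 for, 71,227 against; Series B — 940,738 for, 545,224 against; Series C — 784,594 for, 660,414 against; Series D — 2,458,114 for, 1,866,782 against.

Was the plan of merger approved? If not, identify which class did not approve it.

Series A: 4/5 of 2517035 = 2013628; 2,013,628 required, 2,014,048 in favor — approved.
Series B: a majority of 1880615 is 940308; 940,308 required, 940,738 in favor — approved.
Series C: a majority of 1569186 is 784594; 784,594 required, 784,594 in favor — approved.
Series D: a majority of 4915218 is 2457610; 2,457,610 required, 2,458,114 in favor — approved.

Approved — every class gave the required vote.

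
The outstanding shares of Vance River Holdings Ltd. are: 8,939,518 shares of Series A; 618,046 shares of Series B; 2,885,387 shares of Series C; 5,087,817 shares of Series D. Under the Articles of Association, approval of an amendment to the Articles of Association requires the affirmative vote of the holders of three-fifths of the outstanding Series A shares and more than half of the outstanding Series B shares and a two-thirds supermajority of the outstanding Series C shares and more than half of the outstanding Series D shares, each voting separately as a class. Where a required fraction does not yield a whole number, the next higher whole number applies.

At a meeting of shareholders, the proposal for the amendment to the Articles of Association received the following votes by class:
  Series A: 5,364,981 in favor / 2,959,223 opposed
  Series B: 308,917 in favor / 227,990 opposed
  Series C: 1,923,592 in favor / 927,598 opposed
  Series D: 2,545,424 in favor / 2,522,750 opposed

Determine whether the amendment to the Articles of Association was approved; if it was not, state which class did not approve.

Not approved — the Series B shares did not give the required vote.

Series A: 3/5 of 8939518 = 5363710.80, rounded up to 5363711; 5,363,711 required, 5,364,981 in favor — approved.
Series B: a majority of 618046 is 309024; 309,024 required, 308,917 in favor — not approved.
Series C: 2/3 of 2885387 = 1923591.33, rounded up to 1923592; 1,923,592 required, 1,923,592 in favor — approved.
Series D: a majority of 5087817 is 2543909; 2,543,909 required, 2,545,424 in favor — approved.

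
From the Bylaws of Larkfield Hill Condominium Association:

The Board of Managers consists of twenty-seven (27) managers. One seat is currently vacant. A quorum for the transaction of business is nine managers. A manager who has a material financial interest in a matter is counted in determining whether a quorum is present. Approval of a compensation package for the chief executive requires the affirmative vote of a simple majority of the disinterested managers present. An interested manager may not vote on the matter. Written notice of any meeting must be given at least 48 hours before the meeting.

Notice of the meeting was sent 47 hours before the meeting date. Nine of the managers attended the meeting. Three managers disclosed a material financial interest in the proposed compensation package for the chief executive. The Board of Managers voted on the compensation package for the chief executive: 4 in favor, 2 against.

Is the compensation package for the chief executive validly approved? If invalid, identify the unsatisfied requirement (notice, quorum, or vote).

Invalid — notice requirement not satisfied.

Notice: 47 hours given; 48 required (47 < 48). Not satisfied.
Quorum: 9 present (interested managers count toward quorum); quorum is 9. Satisfied.
Vote: the compensation package for the chief executive requires a majority of the disinterested managers present (9 − 3 = 6). A majority of 6 is 4, so 4 affirmative votes are needed; 4 voted in favor. Satisfied.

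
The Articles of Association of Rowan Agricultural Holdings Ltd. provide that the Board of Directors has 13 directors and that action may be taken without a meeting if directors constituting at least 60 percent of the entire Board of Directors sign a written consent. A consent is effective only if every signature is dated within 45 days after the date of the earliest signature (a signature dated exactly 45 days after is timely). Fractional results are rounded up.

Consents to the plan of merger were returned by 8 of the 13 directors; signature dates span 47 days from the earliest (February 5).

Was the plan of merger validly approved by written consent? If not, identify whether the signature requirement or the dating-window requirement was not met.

Signatures required: at least 60 percent of 13 — 3/5 of 13 = 7.80, rounded up to 8, so 8 needed; 8 signed. Sufficient.
Dating window: the latest signature is 47 days after the earliest; the limit is 45 days. Outside the window.

Not effective — dating-window requirement not satisfied.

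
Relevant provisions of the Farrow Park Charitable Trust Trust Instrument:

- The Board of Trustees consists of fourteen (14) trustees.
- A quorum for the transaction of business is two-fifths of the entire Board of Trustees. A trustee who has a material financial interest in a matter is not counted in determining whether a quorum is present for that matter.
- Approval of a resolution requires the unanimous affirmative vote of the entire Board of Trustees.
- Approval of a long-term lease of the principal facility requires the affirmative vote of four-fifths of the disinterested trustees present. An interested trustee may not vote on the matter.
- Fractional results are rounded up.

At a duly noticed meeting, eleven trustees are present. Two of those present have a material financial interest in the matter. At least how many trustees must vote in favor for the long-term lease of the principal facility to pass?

8

The long-term lease of the principal facility requires four-fifths of the disinterested trustees present (11 − 2 = 9).
4/5 of 9 = 7.20, rounded up to 8.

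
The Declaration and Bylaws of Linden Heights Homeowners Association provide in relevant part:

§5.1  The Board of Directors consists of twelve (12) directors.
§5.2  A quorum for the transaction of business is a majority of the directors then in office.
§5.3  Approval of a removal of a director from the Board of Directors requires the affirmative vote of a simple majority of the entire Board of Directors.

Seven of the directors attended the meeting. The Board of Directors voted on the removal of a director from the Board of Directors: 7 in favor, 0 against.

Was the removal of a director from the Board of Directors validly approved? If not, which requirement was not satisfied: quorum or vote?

Valid — all requirements satisfied.

Quorum: 7 present; quorum is 7. Satisfied.
Vote: the removal of a director from the Board of Directors requires a majority of the entire Board of Directors (12). A majority of 12 is 7, so 7 affirmative votes are needed; 7 voted in favor. Satisfied.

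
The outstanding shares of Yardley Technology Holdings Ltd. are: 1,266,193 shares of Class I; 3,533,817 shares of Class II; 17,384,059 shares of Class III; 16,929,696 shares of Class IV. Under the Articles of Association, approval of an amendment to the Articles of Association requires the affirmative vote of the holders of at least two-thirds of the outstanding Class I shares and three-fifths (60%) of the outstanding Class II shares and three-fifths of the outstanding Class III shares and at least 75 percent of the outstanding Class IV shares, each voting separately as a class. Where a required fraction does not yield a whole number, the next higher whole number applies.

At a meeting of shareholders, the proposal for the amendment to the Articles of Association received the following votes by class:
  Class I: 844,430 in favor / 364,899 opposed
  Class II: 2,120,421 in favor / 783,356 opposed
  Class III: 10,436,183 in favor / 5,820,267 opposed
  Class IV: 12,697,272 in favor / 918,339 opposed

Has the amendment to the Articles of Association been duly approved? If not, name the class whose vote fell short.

Approved — every class gave the required vote.

Class I: 2/3 of 1266193 = 844128.67, rounded up to 844129; 844,129 required, 844,430 in favor — approved.
Class II: 3/5 of 3533817 = 2120290.20, rounded up to 2120291; 2,120,291 required, 2,120,421 in favor — approved.
Class III: 3/5 of 17384059 = 10430435.40, rounded up to 10430436; 10,430,436 required, 10,436,183 in favor — approved.
Class IV: 3/4 of 16929696 = 12697272; 12,697,272 required, 12,697,272 in favor — approved.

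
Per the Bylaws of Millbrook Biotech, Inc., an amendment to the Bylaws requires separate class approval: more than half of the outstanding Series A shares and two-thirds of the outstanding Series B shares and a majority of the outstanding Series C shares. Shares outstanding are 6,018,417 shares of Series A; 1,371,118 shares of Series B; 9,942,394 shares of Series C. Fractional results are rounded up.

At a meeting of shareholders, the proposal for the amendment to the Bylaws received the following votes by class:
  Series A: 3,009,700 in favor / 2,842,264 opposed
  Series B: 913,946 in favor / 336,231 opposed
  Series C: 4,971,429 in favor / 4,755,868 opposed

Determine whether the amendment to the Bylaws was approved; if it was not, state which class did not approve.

Not approved — the Series B shares did not give the required vote.

Series A: a majority of 6018417 is 3009209; 3,009,209 required, 3,009,700 in favor — approved.
Series B: 2/3 of 1371118 = 914078.67, rounded up to 914079; 914,079 required, 913,946 in favor — not approved.
Series C: a majority of 9942394 is 4971198; 4,971,198 required, 4,971,429 in favor — approved.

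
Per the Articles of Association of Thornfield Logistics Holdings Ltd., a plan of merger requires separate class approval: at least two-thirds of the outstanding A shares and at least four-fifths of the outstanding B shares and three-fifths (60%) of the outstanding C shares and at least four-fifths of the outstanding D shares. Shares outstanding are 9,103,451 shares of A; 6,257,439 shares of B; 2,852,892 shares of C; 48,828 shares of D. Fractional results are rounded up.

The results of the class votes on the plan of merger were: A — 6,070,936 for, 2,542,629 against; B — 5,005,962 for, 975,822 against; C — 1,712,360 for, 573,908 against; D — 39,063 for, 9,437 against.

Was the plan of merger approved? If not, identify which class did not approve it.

Approved — every class gave the required vote.

A: 2/3 of 9103451 = 6068967.33, rounded up to 6068968; 6,068,968 required, 6,070,936 in favor — approved.
B: 4/5 of 6257439 = 5005951.20, rounded up to 5005952; 5,005,952 required, 5,005,962 in favor — approved.
C: 3/5 of 2852892 = 1711735.20, rounded up to 1711736; 1,711,736 required, 1,712,360 in favor — approved.
D: 4/5 of 48828 = 39062.40, rounded up to 39063; 39,063 required, 39,063 in favor — approved.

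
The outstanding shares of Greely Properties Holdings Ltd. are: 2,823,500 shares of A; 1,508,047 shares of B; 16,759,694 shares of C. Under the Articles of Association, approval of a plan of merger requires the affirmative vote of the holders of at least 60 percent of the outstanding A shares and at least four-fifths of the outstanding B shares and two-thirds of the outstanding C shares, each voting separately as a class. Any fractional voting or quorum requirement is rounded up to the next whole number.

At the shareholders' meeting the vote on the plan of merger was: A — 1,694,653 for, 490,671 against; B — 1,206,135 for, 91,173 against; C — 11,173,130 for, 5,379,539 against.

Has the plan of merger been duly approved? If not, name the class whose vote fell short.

Not approved — the B shares did not give the required vote.

A: 3/5 of 2823500 = 1694100; 1,694,100 required, 1,694,653 in favor — approved.
B: 4/5 of 1508047 = 1206437.60, rounded up to 1206438; 1,206,438 required, 1,206,135 in favor — not approved.
C: 2/3 of 16759694 = 11173129.33, rounded up to 11173130; 11,173,130 required, 11,173,130 in favor — approved.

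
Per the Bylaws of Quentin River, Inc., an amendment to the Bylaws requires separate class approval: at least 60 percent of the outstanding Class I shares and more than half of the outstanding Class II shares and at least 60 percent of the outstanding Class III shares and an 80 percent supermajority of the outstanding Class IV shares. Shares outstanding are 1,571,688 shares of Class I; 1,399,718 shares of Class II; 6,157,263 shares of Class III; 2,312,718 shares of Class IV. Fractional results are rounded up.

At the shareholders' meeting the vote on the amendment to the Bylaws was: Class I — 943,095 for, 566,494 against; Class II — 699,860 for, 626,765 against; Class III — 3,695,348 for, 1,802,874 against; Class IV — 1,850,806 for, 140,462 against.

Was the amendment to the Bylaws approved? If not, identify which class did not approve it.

Approved — every class gave the required vote.

Class I: 3/5 of 1571688 = 943012.80, rounded up to 943013; 943,013 required, 943,095 in favor — approved.
Class II: a majority of 1399718 is 699860; 699,860 required, 699,860 in favor — approved.
Class III: 3/5 of 6157263 = 3694357.80, rounded up to 3694358; 3,694,358 required, 3,695,348 in favor — approved.
Class IV: 4/5 of 2312718 = 1850174.40, rounded up to 1850175; 1,850,175 required, 1,850,806 in favor — approved.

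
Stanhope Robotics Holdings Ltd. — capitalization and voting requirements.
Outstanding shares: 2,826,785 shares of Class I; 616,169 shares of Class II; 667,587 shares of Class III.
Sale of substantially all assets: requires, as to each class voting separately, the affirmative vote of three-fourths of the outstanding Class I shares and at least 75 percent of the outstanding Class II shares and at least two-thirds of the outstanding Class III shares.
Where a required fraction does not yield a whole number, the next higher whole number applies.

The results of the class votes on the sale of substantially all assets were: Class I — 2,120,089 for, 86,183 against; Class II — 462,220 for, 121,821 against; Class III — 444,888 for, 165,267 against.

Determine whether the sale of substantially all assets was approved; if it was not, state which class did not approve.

Class I: 3/4 of 2826785 = 2120088.75, rounded up to 2120089; 2,120,089 required, 2,120,089 in favor — approved.
Class II: 3/4 of 616169 = 462126.75, rounded up to 462127; 462,127 required, 462,220 in favor — approved.
Class III: 2/3 of 667587 = 445058; 445,058 required, 444,888 in favor — not approved.

Not approved — the Class III shares did not give the required vote.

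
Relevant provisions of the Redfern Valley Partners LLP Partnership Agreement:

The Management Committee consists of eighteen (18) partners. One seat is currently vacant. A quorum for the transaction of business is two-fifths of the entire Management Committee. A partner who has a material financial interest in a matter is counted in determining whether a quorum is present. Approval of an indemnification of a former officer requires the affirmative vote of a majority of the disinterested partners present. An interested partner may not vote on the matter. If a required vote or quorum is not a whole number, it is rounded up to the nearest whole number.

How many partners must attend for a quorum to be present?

8

2/5 of 18 = 7.20, rounded up to 8.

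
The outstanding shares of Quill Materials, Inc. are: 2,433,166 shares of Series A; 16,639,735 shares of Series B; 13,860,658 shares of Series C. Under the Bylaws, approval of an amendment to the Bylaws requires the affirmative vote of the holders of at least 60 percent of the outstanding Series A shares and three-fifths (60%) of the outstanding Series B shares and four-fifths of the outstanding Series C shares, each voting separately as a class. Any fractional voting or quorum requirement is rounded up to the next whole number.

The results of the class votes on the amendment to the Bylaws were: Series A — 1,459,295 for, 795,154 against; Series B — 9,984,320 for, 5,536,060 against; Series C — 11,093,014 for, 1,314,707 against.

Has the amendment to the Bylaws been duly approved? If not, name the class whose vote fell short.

Not approved — the Series A shares did not give the required vote.

Series A: 3/5 of 2433166 = 1459899.60, rounded up to 1459900; 1,459,900 required, 1,459,295 in favor — not approved.
Series B: 3/5 of 16639735 = 9983841; 9,983,841 required, 9,984,320 in favor — approved.
Series C: 4/5 of 13860658 = 11088526.40, rounded up to 11088527; 11,088,527 required, 11,093,014 in favor — approved.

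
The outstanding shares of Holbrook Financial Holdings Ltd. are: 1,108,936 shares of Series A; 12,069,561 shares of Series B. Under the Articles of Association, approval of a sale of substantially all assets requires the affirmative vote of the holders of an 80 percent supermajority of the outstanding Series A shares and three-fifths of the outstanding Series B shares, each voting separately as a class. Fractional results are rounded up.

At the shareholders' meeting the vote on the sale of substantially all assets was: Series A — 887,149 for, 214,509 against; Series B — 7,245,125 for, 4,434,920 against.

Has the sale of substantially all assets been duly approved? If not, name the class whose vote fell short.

Series A: 4/5 of 1108936 = 887148.80, rounded up to 887149; 887,149 required, 887,149 in favor — approved.
Series B: 3/5 of 12069561 = 7241736.60, rounded up to 7241737; 7,241,737 required, 7,245,125 in favor — approved.

Approved — every class gave the required vote.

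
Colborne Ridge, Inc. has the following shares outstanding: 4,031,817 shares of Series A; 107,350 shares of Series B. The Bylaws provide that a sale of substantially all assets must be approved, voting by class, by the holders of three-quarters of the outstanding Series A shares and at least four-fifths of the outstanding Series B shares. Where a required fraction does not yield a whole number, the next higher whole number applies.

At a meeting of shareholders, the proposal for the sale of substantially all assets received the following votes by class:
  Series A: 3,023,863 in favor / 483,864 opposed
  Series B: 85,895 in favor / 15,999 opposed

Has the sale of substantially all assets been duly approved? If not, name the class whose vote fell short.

Approved — every class gave the required vote.

Series A: 3/4 of 4031817 = 3023862.75, rounded up to 3023863; 3,023,863 required, 3,023,863 in favor — approved.
Series B: 4/5 of 107350 = 85880; 85,880 required, 85,895 in favor — approved.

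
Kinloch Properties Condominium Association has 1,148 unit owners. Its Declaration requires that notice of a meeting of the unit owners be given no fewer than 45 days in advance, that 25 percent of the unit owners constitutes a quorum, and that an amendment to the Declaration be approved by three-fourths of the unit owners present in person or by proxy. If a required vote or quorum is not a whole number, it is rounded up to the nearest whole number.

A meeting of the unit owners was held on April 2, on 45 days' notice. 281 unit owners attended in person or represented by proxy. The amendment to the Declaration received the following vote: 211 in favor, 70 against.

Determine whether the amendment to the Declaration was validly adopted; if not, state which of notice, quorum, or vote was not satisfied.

Notice: 45 days given; 45 required. Satisfied.
Quorum: 25% of 1,148 = 287; 281 present. Not satisfied.
Vote: requires three-fourths of those present (281); 3/4 of 281 = 210.75, rounded up to 211, so 211 needed; 211 in favor. Satisfied.

Invalid — quorum requirement not satisfied.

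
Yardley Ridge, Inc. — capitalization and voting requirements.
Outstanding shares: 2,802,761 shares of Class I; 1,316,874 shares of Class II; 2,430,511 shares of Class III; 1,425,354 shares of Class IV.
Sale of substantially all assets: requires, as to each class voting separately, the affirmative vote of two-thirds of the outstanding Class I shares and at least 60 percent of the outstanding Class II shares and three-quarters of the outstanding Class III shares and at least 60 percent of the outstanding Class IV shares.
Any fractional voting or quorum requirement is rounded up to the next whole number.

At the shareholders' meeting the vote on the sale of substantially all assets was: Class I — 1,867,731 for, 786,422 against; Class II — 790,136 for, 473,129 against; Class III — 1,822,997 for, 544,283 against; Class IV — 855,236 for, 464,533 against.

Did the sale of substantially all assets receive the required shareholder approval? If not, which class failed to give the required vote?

Class I: 2/3 of 2802761 = 1868507.33, rounded up to 1868508; 1,868,508 required, 1,867,731 in favor — not approved.
Class II: 3/5 of 1316874 = 790124.40, rounded up to 790125; 790,125 required, 790,136 in favor — approved.
Class III: 3/4 of 2430511 = 1822883.25, rounded up to 1822884; 1,822,884 required, 1,822,997 in favor — approved.
Class IV: 3/5 of 1425354 = 855212.40, rounded up to 855213; 855,213 required, 855,236 in favor — approved.

Not approved — the Class I shares did not give the required vote.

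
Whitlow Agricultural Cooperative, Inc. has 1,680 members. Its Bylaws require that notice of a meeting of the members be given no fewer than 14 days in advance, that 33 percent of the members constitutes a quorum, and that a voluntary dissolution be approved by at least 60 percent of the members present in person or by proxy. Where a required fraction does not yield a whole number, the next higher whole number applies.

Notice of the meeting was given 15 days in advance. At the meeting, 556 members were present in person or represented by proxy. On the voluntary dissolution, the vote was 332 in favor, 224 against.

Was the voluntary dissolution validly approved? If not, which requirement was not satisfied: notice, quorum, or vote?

Invalid — vote requirement not satisfied.

Notice: 15 days given; 14 required. Satisfied.
Quorum: 33% of 1,680 = 554.40, rounded up to 555; 556 present. Satisfied.
Vote: requires three-fifths of those present (556); 3/5 of 556 = 333.60, rounded up to 334, so 334 needed; 332 in favor. Not satisfied.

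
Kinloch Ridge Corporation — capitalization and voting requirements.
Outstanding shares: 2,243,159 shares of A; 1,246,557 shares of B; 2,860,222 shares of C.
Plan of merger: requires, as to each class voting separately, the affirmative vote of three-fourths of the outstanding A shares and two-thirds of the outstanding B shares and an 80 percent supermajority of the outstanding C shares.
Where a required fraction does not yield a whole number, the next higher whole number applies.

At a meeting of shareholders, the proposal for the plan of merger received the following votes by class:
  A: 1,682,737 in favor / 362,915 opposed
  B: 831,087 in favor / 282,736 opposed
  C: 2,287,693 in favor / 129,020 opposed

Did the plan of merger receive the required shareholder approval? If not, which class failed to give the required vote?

A: 3/4 of 2243159 = 1682369.25, rounded up to 1682370; 1,682,370 required, 1,682,737 in favor — approved.
B: 2/3 of 1246557 = 831038; 831,038 required, 831,087 in favor — approved.
C: 4/5 of 2860222 = 2288177.60, rounded up to 2288178; 2,288,178 required, 2,287,693 in favor — not approved.

Not approved — the C shares did not give the required vote.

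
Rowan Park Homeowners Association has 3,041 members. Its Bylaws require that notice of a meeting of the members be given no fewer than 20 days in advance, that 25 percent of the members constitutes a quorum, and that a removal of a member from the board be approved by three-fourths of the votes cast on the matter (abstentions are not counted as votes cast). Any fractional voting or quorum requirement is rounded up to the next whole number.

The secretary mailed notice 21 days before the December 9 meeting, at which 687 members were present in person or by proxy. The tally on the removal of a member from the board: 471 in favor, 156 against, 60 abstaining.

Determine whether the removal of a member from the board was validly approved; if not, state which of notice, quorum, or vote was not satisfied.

Notice: 21 days given; 20 required. Satisfied.
Quorum: 25% of 3,041 = 760.25, rounded up to 761; 687 present. Not satisfied.
Vote: requires three-fourths of the votes cast (687 − 60 abstaining = 627); 3/4 of 627 = 470.25, rounded up to 471, so 471 needed; 471 in favor. Satisfied.

Invalid — quorum requirement not satisfied.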